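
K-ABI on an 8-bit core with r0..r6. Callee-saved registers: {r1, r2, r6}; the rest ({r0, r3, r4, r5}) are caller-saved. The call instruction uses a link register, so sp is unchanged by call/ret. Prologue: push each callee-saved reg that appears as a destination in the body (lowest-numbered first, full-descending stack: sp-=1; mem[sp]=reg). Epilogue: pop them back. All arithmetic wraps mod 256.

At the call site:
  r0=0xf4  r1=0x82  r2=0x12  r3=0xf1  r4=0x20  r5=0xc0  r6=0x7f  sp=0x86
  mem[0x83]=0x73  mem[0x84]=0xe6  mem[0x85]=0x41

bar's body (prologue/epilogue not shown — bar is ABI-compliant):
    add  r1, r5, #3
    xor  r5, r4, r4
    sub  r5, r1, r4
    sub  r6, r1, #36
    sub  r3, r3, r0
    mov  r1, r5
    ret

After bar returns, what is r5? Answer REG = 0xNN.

prologue: push r1 -> mem[0x85]=0x82, sp=0x85
prologue: push r6 -> mem[0x84]=0x7f, sp=0x84
body[0] add  r1, r5, #3 -> r1=0xc3
body[1] xor  r5, r4, r4 -> r5=0x00
body[2] sub  r5, r1, r4 -> r5=0xa3
body[3] sub  r6, r1, #36 -> r6=0x9f
body[4] sub  r3, r3, r0 -> r3=0xfd
body[5] mov  r1, r5 -> r1=0xa3
epilogue: pop r6=0x7f, sp=0x85
epilogue: pop r1=0x82, sp=0x86
r5 is caller-saved -> body value

REG = 0xa3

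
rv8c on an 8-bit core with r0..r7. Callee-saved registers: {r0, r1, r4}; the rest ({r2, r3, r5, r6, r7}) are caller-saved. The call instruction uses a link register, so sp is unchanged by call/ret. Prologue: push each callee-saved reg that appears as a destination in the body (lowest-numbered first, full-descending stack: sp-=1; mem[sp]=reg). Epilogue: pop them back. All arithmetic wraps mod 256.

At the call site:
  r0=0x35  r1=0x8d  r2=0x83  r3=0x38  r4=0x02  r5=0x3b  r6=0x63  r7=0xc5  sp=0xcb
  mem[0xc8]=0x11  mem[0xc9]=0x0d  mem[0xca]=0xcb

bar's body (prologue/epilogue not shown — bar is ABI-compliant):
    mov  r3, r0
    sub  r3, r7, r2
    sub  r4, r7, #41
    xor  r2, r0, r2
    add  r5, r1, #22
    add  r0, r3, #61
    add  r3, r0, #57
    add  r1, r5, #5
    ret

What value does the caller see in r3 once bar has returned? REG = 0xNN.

REG = 0xb8

prologue: push r0 → mem[0xca]=0x35, sp=0xca
prologue: push r1 → mem[0xc9]=0x8d, sp=0xc9
prologue: push r4 → mem[0xc8]=0x02, sp=0xc8
body[0] mov  r3, r0 → r3=0x35
body[1] sub  r3, r7, r2 → r3=0x42
body[2] sub  r4, r7, #41 → r4=0x9c
body[3] xor  r2, r0, r2 → r2=0xb6
body[4] add  r5, r1, #22 → r5=0xa3
body[5] add  r0, r3, #61 → r0=0x7f
body[6] add  r3, r0, #57 → r3=0xb8
body[7] add  r1, r5, #5 → r1=0xa8
epilogue: pop r4=0x02, sp=0xc9
epilogue: pop r1=0x8d, sp=0xca
epilogue: pop r0=0x35, sp=0xcb
r3 is caller-saved → body value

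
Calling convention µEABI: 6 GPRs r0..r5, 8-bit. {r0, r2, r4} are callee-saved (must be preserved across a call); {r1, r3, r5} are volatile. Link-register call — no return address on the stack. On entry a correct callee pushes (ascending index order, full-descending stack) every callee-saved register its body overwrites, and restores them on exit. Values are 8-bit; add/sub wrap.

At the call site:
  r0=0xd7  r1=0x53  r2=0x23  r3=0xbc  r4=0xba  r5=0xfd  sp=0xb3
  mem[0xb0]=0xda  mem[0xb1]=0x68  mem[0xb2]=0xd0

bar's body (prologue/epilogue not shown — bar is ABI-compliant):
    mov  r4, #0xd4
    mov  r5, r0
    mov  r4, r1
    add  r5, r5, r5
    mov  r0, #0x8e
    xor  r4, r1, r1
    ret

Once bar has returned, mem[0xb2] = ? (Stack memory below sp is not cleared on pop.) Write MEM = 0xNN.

prologue: push r0 -> mem[0xb2]=0xd7, sp=0xb2
prologue: push r4 -> mem[0xb1]=0xba, sp=0xb1
body[0] mov  r4, #0xd4 -> r4=0xd4
body[1] mov  r5, r0 -> r5=0xd7
body[2] mov  r4, r1 -> r4=0x53
body[3] add  r5, r5, r5 -> r5=0xae
body[4] mov  r0, #0x8e -> r0=0x8e
body[5] xor  r4, r1, r1 -> r4=0x00
epilogue: pop r4=0xba, sp=0xb2
epilogue: pop r0=0xd7, sp=0xb3
prologue pushed ['r0', 'r4'] at ['0xb2', '0xb1']

MEM = 0xd7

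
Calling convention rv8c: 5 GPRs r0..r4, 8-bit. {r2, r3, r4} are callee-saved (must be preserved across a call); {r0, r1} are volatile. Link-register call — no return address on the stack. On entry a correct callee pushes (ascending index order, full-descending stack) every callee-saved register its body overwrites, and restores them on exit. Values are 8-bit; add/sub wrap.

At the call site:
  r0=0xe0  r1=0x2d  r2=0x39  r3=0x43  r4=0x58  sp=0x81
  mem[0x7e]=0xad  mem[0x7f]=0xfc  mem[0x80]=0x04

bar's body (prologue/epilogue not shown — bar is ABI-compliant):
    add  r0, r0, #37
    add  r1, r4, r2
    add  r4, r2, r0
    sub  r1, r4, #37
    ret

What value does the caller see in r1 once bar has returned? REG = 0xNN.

REG = 0x19

prologue: push r4 -> mem[0x80]=0x58, sp=0x80
body[0] add  r0, r0, #37 -> r0=0x05
body[1] add  r1, r4, r2 -> r1=0x91
body[2] add  r4, r2, r0 -> r4=0x3e
body[3] sub  r1, r4, #37 -> r1=0x19
epilogue: pop r4=0x58, sp=0x81
r1 is caller-saved -> body value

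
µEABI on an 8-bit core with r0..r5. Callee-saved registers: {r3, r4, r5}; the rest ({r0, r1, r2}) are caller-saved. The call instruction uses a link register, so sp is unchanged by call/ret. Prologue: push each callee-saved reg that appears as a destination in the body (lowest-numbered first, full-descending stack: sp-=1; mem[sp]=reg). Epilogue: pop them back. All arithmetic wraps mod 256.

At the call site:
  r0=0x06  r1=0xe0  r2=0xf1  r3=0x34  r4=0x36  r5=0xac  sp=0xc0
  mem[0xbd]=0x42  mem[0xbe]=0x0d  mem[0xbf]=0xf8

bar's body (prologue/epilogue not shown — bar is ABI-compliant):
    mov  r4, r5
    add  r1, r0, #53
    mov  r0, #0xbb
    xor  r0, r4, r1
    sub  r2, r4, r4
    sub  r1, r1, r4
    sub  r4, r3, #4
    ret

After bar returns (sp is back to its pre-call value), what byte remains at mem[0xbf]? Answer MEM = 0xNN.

MEM = 0x36

prologue: push r4 → mem[0xbf]=0x36, sp=0xbf
body[0] mov  r4, r5 → r4=0xac
body[1] add  r1, r0, #53 → r1=0x3b
body[2] mov  r0, #0xbb → r0=0xbb
body[3] xor  r0, r4, r1 → r0=0x97
body[4] sub  r2, r4, r4 → r2=0x00
body[5] sub  r1, r1, r4 → r1=0x8f
body[6] sub  r4, r3, #4 → r4=0x30
epilogue: pop r4=0x36, sp=0xc0
prologue pushed ['r4'] at ['0xbf']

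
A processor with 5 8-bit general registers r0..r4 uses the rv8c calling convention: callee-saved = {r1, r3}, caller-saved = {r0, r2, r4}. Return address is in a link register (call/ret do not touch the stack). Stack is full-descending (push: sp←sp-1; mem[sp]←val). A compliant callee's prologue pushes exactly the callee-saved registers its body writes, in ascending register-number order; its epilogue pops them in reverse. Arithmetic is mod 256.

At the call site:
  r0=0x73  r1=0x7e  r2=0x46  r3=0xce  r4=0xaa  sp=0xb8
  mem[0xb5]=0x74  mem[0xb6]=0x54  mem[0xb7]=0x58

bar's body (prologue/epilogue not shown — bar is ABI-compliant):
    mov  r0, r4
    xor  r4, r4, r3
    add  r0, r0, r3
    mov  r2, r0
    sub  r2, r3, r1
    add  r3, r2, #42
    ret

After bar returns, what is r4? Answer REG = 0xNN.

prologue: push r3 -> mem[0xb7]=0xce, sp=0xb7
body[0] mov  r0, r4 -> r0=0xaa
body[1] xor  r4, r4, r3 -> r4=0x64
body[2] add  r0, r0, r3 -> r0=0x78
body[3] mov  r2, r0 -> r2=0x78
body[4] sub  r2, r3, r1 -> r2=0x50
body[5] add  r3, r2, #42 -> r3=0x7a
epilogue: pop r3=0xce, sp=0xb8
r4 is caller-saved -> body value

REG = 0x64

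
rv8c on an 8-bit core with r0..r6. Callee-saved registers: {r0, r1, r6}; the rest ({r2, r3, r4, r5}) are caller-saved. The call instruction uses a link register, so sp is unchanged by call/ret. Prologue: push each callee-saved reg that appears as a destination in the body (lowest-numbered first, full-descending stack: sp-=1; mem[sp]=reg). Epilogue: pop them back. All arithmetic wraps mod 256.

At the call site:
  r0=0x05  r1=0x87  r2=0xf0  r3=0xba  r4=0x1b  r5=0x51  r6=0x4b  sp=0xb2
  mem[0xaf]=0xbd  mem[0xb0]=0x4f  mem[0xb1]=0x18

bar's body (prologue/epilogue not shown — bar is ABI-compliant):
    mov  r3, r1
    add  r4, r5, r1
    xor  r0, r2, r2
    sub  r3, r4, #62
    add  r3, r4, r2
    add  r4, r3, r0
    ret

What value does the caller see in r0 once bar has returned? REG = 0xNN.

prologue: push r0 → mem[0xb1]=0x05, sp=0xb1
body[0] mov  r3, r1 → r3=0x87
body[1] add  r4, r5, r1 → r4=0xd8
body[2] xor  r0, r2, r2 → r0=0x00
body[3] sub  r3, r4, #62 → r3=0x9a
body[4] add  r3, r4, r2 → r3=0xc8
body[5] add  r4, r3, r0 → r4=0xc8
epilogue: pop r0=0x05, sp=0xb2
r0 is callee-saved → restored

REG = 0x05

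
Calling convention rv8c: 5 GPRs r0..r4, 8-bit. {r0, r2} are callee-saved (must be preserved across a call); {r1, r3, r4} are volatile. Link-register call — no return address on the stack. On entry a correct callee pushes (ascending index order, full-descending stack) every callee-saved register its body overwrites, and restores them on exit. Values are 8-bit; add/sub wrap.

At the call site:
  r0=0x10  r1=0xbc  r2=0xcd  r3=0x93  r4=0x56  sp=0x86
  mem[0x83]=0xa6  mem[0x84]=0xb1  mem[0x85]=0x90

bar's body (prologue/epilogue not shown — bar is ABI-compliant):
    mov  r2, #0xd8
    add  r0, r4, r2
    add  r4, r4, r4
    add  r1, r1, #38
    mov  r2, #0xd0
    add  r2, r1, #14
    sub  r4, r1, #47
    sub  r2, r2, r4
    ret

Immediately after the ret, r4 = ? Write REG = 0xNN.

REG = 0xb3

prologue: push r0 -> mem[0x85]=0x10, sp=0x85
prologue: push r2 -> mem[0x84]=0xcd, sp=0x84
body[0] mov  r2, #0xd8 -> r2=0xd8
body[1] add  r0, r4, r2 -> r0=0x2e
body[2] add  r4, r4, r4 -> r4=0xac
body[3] add  r1, r1, #38 -> r1=0xe2
body[4] mov  r2, #0xd0 -> r2=0xd0
body[5] add  r2, r1, #14 -> r2=0xf0
body[6] sub  r4, r1, #47 -> r4=0xb3
body[7] sub  r2, r2, r4 -> r2=0x3d
epilogue: pop r2=0xcd, sp=0x85
epilogue: pop r0=0x10, sp=0x86
r4 is caller-saved -> body value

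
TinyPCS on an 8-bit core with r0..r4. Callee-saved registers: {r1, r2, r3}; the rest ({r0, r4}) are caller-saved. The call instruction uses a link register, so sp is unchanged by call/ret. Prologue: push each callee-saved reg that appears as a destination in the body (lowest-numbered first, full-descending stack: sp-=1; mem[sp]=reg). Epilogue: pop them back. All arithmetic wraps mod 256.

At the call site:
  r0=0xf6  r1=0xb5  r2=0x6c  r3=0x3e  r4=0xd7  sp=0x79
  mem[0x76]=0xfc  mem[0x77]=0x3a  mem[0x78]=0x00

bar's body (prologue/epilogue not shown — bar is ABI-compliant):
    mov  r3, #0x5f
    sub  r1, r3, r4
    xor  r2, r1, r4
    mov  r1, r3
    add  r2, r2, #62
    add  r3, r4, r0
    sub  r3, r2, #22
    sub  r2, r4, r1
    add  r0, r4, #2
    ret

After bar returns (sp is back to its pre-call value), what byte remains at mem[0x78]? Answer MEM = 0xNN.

MEM = 0xb5

prologue: push r1 → mem[0x78]=0xb5, sp=0x78
prologue: push r2 → mem[0x77]=0x6c, sp=0x77
prologue: push r3 → mem[0x76]=0x3e, sp=0x76
body[0] mov  r3, #0x5f → r3=0x5f
body[1] sub  r1, r3, r4 → r1=0x88
body[2] xor  r2, r1, r4 → r2=0x5f
body[3] mov  r1, r3 → r1=0x5f
body[4] add  r2, r2, #62 → r2=0x9d
body[5] add  r3, r4, r0 → r3=0xcd
body[6] sub  r3, r2, #22 → r3=0x87
body[7] sub  r2, r4, r1 → r2=0x78
body[8] add  r0, r4, #2 → r0=0xd9
epilogue: pop r3=0x3e, sp=0x77
epilogue: pop r2=0x6c, sp=0x78
epilogue: pop r1=0xb5, sp=0x79
prologue pushed ['r1', 'r2', 'r3'] at ['0x78', '0x77', '0x76']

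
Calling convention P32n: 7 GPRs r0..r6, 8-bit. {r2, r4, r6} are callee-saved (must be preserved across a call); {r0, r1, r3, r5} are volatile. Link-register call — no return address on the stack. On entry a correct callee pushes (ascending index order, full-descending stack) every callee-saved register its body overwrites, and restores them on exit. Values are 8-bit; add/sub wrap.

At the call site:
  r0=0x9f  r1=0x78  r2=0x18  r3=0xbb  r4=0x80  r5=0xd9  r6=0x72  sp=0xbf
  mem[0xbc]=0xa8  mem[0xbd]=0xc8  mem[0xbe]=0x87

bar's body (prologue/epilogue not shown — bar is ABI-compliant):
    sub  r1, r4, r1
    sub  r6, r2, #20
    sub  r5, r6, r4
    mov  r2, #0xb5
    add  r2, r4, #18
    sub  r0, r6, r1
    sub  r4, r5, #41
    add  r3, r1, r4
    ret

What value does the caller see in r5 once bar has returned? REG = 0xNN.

prologue: push r2 -> mem[0xbe]=0x18, sp=0xbe
prologue: push r4 -> mem[0xbd]=0x80, sp=0xbd
prologue: push r6 -> mem[0xbc]=0x72, sp=0xbc
body[0] sub  r1, r4, r1 -> r1=0x08
body[1] sub  r6, r2, #20 -> r6=0x04
body[2] sub  r5, r6, r4 -> r5=0x84
body[3] mov  r2, #0xb5 -> r2=0xb5
body[4] add  r2, r4, #18 -> r2=0x92
body[5] sub  r0, r6, r1 -> r0=0xfc
body[6] sub  r4, r5, #41 -> r4=0x5b
body[7] add  r3, r1, r4 -> r3=0x63
epilogue: pop r6=0x72, sp=0xbd
epilogue: pop r4=0x80, sp=0xbe
epilogue: pop r2=0x18, sp=0xbf
r5 is caller-saved -> body value

REG = 0x84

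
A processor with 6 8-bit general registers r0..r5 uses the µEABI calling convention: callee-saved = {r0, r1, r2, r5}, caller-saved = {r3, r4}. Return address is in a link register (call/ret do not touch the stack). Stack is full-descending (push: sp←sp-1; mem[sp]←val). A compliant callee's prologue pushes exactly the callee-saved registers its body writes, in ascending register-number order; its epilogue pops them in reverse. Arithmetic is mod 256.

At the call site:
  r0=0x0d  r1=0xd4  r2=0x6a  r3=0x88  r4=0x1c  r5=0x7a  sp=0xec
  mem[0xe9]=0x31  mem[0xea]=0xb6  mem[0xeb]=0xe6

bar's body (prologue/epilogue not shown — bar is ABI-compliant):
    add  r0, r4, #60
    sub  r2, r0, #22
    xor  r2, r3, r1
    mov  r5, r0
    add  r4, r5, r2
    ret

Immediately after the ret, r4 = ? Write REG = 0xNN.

prologue: push r0 → mem[0xeb]=0x0d, sp=0xeb
prologue: push r2 → mem[0xea]=0x6a, sp=0xea
prologue: push r5 → mem[0xe9]=0x7a, sp=0xe9
body[0] add  r0, r4, #60 → r0=0x58
body[1] sub  r2, r0, #22 → r2=0x42
body[2] xor  r2, r3, r1 → r2=0x5c
body[3] mov  r5, r0 → r5=0x58
body[4] add  r4, r5, r2 → r4=0xb4
epilogue: pop r5=0x7a, sp=0xea
epilogue: pop r2=0x6a, sp=0xeb
epilogue: pop r0=0x0d, sp=0xec
r4 is caller-saved → body value

REG = 0xb4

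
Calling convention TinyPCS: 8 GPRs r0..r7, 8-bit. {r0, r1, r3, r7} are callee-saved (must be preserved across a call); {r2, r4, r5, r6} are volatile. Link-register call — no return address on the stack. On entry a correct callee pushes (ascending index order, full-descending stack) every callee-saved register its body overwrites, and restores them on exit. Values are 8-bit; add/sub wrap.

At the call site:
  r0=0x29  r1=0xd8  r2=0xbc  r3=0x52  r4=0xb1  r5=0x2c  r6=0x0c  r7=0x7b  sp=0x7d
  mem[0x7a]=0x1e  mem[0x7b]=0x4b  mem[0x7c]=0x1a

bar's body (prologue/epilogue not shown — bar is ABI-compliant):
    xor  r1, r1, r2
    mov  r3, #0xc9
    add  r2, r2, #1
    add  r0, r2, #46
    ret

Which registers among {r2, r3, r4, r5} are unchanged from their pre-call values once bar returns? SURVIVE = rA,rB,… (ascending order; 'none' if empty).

SURVIVE = r3,r4,r5

prologue: push r0 -> mem[0x7c]=0x29, sp=0x7c
prologue: push r1 -> mem[0x7b]=0xd8, sp=0x7b
prologue: push r3 -> mem[0x7a]=0x52, sp=0x7a
body[0] xor  r1, r1, r2 -> r1=0x64
body[1] mov  r3, #0xc9 -> r3=0xc9
body[2] add  r2, r2, #1 -> r2=0xbd
body[3] add  r0, r2, #46 -> r0=0xeb
epilogue: pop r3=0x52, sp=0x7b
epilogue: pop r1=0xd8, sp=0x7c
epilogue: pop r0=0x29, sp=0x7d
r2: caller-saved, written=True
r3: callee-saved, written=True
r4: caller-saved, written=False
r5: caller-saved, written=False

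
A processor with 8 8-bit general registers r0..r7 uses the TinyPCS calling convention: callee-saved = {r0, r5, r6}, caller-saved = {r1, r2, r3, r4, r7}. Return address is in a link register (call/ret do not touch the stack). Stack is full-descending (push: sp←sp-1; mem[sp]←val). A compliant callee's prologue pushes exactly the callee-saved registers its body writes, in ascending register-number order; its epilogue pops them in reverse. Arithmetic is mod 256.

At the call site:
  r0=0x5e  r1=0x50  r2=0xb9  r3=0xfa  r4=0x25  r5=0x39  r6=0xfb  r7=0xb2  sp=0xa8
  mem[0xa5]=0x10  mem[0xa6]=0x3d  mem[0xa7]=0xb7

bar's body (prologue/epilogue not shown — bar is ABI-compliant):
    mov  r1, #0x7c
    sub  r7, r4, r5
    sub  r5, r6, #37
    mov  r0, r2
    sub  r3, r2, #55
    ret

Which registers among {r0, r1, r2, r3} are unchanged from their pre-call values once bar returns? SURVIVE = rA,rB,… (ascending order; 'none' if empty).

SURVIVE = r0,r2

prologue: push r0 → mem[0xa7]=0x5e, sp=0xa7
prologue: push r5 → mem[0xa6]=0x39, sp=0xa6
body[0] mov  r1, #0x7c → r1=0x7c
body[1] sub  r7, r4, r5 → r7=0xec
body[2] sub  r5, r6, #37 → r5=0xd6
body[3] mov  r0, r2 → r0=0xb9
body[4] sub  r3, r2, #55 → r3=0x82
epilogue: pop r5=0x39, sp=0xa7
epilogue: pop r0=0x5e, sp=0xa8
r0: callee-saved, written=True
r1: caller-saved, written=True
r2: caller-saved, written=False
r3: caller-saved, written=True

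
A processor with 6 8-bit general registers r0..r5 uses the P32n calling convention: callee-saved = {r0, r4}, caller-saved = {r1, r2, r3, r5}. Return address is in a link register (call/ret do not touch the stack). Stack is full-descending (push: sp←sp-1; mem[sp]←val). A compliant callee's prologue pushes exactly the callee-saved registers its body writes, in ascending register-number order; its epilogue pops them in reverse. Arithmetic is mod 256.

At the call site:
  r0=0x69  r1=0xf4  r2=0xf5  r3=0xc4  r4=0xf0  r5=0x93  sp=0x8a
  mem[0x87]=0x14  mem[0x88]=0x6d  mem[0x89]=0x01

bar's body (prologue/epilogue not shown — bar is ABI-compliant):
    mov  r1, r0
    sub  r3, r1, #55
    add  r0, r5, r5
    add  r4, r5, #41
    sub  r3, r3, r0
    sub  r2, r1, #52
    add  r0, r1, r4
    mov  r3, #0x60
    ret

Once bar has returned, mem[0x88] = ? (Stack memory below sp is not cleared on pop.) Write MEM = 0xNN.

prologue: push r0 → mem[0x89]=0x69, sp=0x89
prologue: push r4 → mem[0x88]=0xf0, sp=0x88
body[0] mov  r1, r0 → r1=0x69
body[1] sub  r3, r1, #55 → r3=0x32
body[2] add  r0, r5, r5 → r0=0x26
body[3] add  r4, r5, #41 → r4=0xbc
body[4] sub  r3, r3, r0 → r3=0x0c
body[5] sub  r2, r1, #52 → r2=0x35
body[6] add  r0, r1, r4 → r0=0x25
body[7] mov  r3, #0x60 → r3=0x60
epilogue: pop r4=0xf0, sp=0x89
epilogue: pop r0=0x69, sp=0x8a
prologue pushed ['r0', 'r4'] at ['0x89', '0x88']

MEM = 0xf0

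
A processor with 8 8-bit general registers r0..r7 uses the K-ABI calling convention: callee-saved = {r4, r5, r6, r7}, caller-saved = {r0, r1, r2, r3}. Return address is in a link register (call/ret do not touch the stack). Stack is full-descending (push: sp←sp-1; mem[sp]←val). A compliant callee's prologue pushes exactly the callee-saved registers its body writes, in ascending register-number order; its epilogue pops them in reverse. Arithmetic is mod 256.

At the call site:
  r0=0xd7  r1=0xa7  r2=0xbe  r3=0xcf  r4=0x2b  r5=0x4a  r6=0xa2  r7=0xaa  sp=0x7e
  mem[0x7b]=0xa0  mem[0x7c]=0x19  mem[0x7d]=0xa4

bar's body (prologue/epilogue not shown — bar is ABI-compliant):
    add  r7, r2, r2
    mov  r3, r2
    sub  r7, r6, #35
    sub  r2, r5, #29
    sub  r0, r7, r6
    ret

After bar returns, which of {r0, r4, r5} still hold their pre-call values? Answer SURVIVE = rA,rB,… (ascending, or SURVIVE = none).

SURVIVE = r4,r5

prologue: push r7 → mem[0x7d]=0xaa, sp=0x7d
body[0] add  r7, r2, r2 → r7=0x7c
body[1] mov  r3, r2 → r3=0xbe
body[2] sub  r7, r6, #35 → r7=0x7f
body[3] sub  r2, r5, #29 → r2=0x2d
body[4] sub  r0, r7, r6 → r0=0xdd
epilogue: pop r7=0xaa, sp=0x7e
r0: caller-saved, written=True
r4: callee-saved, written=False
r5: callee-saved, written=False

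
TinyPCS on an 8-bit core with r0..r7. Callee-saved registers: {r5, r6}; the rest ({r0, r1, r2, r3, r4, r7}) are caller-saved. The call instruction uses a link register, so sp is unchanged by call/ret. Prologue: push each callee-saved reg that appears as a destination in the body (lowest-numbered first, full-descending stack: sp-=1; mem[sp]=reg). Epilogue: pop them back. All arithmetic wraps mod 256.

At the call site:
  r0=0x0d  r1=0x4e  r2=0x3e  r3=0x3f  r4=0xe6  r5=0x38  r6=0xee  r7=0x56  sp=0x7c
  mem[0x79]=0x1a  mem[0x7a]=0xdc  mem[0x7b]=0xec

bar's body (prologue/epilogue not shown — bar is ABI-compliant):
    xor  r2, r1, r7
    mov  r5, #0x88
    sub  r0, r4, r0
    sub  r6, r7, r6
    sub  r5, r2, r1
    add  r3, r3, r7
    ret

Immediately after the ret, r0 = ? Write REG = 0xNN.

prologue: push r5 -> mem[0x7b]=0x38, sp=0x7b
prologue: push r6 -> mem[0x7a]=0xee, sp=0x7a
body[0] xor  r2, r1, r7 -> r2=0x18
body[1] mov  r5, #0x88 -> r5=0x88
body[2] sub  r0, r4, r0 -> r0=0xd9
body[3] sub  r6, r7, r6 -> r6=0x68
body[4] sub  r5, r2, r1 -> r5=0xca
body[5] add  r3, r3, r7 -> r3=0x95
epilogue: pop r6=0xee, sp=0x7b
epilogue: pop r5=0x38, sp=0x7c
r0 is caller-saved -> body value

REG = 0xd9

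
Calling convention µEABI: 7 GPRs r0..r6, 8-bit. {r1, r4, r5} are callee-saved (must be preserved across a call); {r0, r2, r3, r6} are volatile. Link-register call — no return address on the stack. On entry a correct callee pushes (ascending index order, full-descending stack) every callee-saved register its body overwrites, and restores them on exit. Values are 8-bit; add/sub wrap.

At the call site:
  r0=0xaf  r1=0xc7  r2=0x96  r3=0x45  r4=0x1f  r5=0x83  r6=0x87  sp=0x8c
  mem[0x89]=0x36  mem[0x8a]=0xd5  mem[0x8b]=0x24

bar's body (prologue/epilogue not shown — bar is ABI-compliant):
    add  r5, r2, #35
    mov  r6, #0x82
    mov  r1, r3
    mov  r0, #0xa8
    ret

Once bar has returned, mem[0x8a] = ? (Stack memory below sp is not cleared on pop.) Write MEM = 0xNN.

prologue: push r1 -> mem[0x8b]=0xc7, sp=0x8b
prologue: push r5 -> mem[0x8a]=0x83, sp=0x8a
body[0] add  r5, r2, #35 -> r5=0xb9
body[1] mov  r6, #0x82 -> r6=0x82
body[2] mov  r1, r3 -> r1=0x45
body[3] mov  r0, #0xa8 -> r0=0xa8
epilogue: pop r5=0x83, sp=0x8b
epilogue: pop r1=0xc7, sp=0x8c
prologue pushed ['r1', 'r5'] at ['0x8b', '0x8a']

MEM = 0x83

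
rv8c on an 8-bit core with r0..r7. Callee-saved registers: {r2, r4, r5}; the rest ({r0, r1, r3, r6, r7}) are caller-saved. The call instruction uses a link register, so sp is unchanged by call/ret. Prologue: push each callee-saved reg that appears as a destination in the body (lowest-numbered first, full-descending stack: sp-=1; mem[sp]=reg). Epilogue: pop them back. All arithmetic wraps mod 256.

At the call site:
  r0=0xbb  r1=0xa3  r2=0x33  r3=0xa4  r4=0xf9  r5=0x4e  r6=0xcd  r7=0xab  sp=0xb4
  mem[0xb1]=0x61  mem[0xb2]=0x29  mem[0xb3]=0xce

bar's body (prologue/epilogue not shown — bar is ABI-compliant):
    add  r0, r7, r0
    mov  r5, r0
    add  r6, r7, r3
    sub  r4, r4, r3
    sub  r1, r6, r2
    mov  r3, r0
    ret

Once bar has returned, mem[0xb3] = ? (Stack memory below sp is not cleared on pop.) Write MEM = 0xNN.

MEM = 0xf9

prologue: push r4 -> mem[0xb3]=0xf9, sp=0xb3
prologue: push r5 -> mem[0xb2]=0x4e, sp=0xb2
body[0] add  r0, r7, r0 -> r0=0x66
body[1] mov  r5, r0 -> r5=0x66
body[2] add  r6, r7, r3 -> r6=0x4f
body[3] sub  r4, r4, r3 -> r4=0x55
body[4] sub  r1, r6, r2 -> r1=0x1c
body[5] mov  r3, r0 -> r3=0x66
epilogue: pop r5=0x4e, sp=0xb3
epilogue: pop r4=0xf9, sp=0xb4
prologue pushed ['r4', 'r5'] at ['0xb3', '0xb2']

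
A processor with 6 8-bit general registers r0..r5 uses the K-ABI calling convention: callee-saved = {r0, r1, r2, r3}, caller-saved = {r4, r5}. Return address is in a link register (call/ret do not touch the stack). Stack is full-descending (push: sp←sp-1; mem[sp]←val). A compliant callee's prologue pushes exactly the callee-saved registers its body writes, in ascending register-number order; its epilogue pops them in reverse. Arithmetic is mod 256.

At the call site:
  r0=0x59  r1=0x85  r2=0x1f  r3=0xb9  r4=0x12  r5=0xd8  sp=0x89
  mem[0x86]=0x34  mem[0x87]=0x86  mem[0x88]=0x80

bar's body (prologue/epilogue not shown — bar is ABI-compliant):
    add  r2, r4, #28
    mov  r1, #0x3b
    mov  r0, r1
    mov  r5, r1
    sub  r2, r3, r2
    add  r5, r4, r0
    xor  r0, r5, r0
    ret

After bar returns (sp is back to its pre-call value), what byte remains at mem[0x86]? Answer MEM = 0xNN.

prologue: push r0 → mem[0x88]=0x59, sp=0x88
prologue: push r1 → mem[0x87]=0x85, sp=0x87
prologue: push r2 → mem[0x86]=0x1f, sp=0x86
body[0] add  r2, r4, #28 → r2=0x2e
body[1] mov  r1, #0x3b → r1=0x3b
body[2] mov  r0, r1 → r0=0x3b
body[3] mov  r5, r1 → r5=0x3b
body[4] sub  r2, r3, r2 → r2=0x8b
body[5] add  r5, r4, r0 → r5=0x4d
body[6] xor  r0, r5, r0 → r0=0x76
epilogue: pop r2=0x1f, sp=0x87
epilogue: pop r1=0x85, sp=0x88
epilogue: pop r0=0x59, sp=0x89
prologue pushed ['r0', 'r1', 'r2'] at ['0x88', '0x87', '0x86']

MEM = 0x1f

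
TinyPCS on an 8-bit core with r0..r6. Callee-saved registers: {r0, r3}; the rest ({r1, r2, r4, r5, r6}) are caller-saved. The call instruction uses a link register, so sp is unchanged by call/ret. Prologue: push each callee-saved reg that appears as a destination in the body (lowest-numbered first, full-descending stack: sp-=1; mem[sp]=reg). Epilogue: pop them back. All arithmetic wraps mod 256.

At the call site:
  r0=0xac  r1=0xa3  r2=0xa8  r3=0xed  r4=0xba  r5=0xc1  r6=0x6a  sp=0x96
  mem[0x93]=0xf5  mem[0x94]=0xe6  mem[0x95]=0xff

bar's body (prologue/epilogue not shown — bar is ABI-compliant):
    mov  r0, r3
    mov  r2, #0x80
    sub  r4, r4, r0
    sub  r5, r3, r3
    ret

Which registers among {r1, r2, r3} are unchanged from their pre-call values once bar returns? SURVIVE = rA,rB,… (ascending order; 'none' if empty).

SURVIVE = r1,r3

prologue: push r0 -> mem[0x95]=0xac, sp=0x95
body[0] mov  r0, r3 -> r0=0xed
body[1] mov  r2, #0x80 -> r2=0x80
body[2] sub  r4, r4, r0 -> r4=0xcd
body[3] sub  r5, r3, r3 -> r5=0x00
epilogue: pop r0=0xac, sp=0x96
r1: caller-saved, written=False
r2: caller-saved, written=True
r3: callee-saved, written=False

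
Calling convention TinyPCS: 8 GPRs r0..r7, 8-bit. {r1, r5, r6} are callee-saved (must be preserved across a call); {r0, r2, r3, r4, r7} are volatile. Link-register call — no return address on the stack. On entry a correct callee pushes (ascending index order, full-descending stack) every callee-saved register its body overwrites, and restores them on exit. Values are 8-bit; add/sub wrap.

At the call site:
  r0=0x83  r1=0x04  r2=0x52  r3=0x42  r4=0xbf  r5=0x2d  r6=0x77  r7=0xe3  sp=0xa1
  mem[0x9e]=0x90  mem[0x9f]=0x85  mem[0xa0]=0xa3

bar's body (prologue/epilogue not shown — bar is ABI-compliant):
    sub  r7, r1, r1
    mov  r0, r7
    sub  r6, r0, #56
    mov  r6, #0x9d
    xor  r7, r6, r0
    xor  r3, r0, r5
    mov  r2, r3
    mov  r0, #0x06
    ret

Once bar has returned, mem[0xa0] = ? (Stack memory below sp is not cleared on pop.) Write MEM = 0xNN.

prologue: push r6 → mem[0xa0]=0x77, sp=0xa0
body[0] sub  r7, r1, r1 → r7=0x00
body[1] mov  r0, r7 → r0=0x00
body[2] sub  r6, r0, #56 → r6=0xc8
body[3] mov  r6, #0x9d → r6=0x9d
body[4] xor  r7, r6, r0 → r7=0x9d
body[5] xor  r3, r0, r5 → r3=0x2d
body[6] mov  r2, r3 → r2=0x2d
body[7] mov  r0, #0x06 → r0=0x06
epilogue: pop r6=0x77, sp=0xa1
prologue pushed ['r6'] at ['0xa0']

MEM = 0x77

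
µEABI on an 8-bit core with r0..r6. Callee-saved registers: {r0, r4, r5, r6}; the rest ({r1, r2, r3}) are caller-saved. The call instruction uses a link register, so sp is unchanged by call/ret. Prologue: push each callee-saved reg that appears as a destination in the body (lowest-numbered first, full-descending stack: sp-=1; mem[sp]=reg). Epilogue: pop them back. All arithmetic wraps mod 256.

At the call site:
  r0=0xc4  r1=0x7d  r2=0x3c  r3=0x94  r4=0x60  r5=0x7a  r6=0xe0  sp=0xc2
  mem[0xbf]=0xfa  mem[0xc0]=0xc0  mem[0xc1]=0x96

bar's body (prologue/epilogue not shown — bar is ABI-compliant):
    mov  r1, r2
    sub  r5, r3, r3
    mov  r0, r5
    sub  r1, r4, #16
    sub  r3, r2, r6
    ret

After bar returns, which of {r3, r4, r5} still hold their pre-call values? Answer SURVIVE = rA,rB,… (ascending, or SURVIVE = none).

prologue: push r0 → mem[0xc1]=0xc4, sp=0xc1
prologue: push r5 → mem[0xc0]=0x7a, sp=0xc0
body[0] mov  r1, r2 → r1=0x3c
body[1] sub  r5, r3, r3 → r5=0x00
body[2] mov  r0, r5 → r0=0x00
body[3] sub  r1, r4, #16 → r1=0x50
body[4] sub  r3, r2, r6 → r3=0x5c
epilogue: pop r5=0x7a, sp=0xc1
epilogue: pop r0=0xc4, sp=0xc2
r3: caller-saved, written=True
r4: callee-saved, written=False
r5: callee-saved, written=True

SURVIVE = r4,r5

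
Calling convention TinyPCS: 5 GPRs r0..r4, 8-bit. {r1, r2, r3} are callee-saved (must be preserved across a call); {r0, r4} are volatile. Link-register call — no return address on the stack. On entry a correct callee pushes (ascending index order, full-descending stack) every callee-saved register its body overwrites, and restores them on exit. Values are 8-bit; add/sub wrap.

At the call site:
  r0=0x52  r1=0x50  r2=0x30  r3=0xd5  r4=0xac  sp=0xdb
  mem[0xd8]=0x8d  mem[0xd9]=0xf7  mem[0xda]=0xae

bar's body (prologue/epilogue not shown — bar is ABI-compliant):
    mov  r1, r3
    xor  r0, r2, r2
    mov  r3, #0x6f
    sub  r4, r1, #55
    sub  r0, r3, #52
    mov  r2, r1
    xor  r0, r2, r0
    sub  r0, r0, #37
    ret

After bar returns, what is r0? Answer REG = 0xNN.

prologue: push r1 -> mem[0xda]=0x50, sp=0xda
prologue: push r2 -> mem[0xd9]=0x30, sp=0xd9
prologue: push r3 -> mem[0xd8]=0xd5, sp=0xd8
body[0] mov  r1, r3 -> r1=0xd5
body[1] xor  r0, r2, r2 -> r0=0x00
body[2] mov  r3, #0x6f -> r3=0x6f
body[3] sub  r4, r1, #55 -> r4=0x9e
body[4] sub  r0, r3, #52 -> r0=0x3b
body[5] mov  r2, r1 -> r2=0xd5
body[6] xor  r0, r2, r0 -> r0=0xee
body[7] sub  r0, r0, #37 -> r0=0xc9
epilogue: pop r3=0xd5, sp=0xd9
epilogue: pop r2=0x30, sp=0xda
epilogue: pop r1=0x50, sp=0xdb
r0 is caller-saved -> body value

REG = 0xc9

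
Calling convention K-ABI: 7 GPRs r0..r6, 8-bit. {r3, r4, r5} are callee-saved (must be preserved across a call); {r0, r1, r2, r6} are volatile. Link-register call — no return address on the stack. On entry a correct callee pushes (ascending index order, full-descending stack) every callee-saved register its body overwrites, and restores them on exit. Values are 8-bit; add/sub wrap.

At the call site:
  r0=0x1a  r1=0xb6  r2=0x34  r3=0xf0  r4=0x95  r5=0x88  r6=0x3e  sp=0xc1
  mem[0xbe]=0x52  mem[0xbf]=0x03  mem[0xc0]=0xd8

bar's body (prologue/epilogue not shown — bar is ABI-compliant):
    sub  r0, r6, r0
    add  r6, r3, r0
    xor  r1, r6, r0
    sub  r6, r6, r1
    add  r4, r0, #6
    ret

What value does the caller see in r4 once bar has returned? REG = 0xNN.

REG = 0x95

prologue: push r4 → mem[0xc0]=0x95, sp=0xc0
body[0] sub  r0, r6, r0 → r0=0x24
body[1] add  r6, r3, r0 → r6=0x14
body[2] xor  r1, r6, r0 → r1=0x30
body[3] sub  r6, r6, r1 → r6=0xe4
body[4] add  r4, r0, #6 → r4=0x2a
epilogue: pop r4=0x95, sp=0xc1
r4 is callee-saved → restored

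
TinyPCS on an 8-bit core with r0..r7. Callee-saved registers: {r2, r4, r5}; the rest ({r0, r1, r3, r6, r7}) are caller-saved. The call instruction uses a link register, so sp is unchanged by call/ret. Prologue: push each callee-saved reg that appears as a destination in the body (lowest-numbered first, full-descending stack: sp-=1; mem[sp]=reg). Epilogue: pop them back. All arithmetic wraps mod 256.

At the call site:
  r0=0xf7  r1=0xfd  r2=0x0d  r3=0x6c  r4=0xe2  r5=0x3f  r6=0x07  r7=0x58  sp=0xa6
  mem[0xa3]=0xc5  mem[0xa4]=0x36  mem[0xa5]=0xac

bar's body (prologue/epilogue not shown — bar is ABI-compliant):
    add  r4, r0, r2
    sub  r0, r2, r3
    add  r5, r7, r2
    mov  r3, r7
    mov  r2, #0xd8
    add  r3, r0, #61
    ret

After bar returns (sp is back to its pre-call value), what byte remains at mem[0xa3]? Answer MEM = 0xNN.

prologue: push r2 -> mem[0xa5]=0x0d, sp=0xa5
prologue: push r4 -> mem[0xa4]=0xe2, sp=0xa4
prologue: push r5 -> mem[0xa3]=0x3f, sp=0xa3
body[0] add  r4, r0, r2 -> r4=0x04
body[1] sub  r0, r2, r3 -> r0=0xa1
body[2] add  r5, r7, r2 -> r5=0x65
body[3] mov  r3, r7 -> r3=0x58
body[4] mov  r2, #0xd8 -> r2=0xd8
body[5] add  r3, r0, #61 -> r3=0xde
epilogue: pop r5=0x3f, sp=0xa4
epilogue: pop r4=0xe2, sp=0xa5
epilogue: pop r2=0x0d, sp=0xa6
prologue pushed ['r2', 'r4', 'r5'] at ['0xa5', '0xa4', '0xa3']

MEM = 0x3f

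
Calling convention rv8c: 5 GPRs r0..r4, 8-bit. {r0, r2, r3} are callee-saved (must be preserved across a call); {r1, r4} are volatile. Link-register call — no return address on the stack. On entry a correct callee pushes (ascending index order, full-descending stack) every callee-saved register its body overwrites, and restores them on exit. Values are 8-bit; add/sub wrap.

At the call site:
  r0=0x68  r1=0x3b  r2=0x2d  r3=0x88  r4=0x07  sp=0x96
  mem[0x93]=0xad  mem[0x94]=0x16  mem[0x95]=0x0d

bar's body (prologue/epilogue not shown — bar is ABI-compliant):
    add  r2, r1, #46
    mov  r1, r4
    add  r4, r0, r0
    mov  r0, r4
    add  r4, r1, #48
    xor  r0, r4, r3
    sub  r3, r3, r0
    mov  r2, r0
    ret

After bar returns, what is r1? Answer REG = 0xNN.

REG = 0x07

prologue: push r0 → mem[0x95]=0x68, sp=0x95
prologue: push r2 → mem[0x94]=0x2d, sp=0x94
prologue: push r3 → mem[0x93]=0x88, sp=0x93
body[0] add  r2, r1, #46 → r2=0x69
body[1] mov  r1, r4 → r1=0x07
body[2] add  r4, r0, r0 → r4=0xd0
body[3] mov  r0, r4 → r0=0xd0
body[4] add  r4, r1, #48 → r4=0x37
body[5] xor  r0, r4, r3 → r0=0xbf
body[6] sub  r3, r3, r0 → r3=0xc9
body[7] mov  r2, r0 → r2=0xbf
epilogue: pop r3=0x88, sp=0x94
epilogue: pop r2=0x2d, sp=0x95
epilogue: pop r0=0x68, sp=0x96
r1 is caller-saved → body value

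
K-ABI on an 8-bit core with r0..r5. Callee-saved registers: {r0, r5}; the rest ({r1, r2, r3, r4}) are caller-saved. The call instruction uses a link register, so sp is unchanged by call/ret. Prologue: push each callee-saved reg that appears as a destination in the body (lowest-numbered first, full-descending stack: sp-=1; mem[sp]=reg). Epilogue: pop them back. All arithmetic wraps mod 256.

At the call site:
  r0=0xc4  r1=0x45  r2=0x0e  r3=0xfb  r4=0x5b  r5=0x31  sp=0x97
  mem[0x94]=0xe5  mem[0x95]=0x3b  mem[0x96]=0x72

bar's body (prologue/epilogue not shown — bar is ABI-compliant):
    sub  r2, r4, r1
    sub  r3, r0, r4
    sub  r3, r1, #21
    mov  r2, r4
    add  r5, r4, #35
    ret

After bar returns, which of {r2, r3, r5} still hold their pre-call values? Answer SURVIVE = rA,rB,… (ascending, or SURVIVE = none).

prologue: push r5 -> mem[0x96]=0x31, sp=0x96
body[0] sub  r2, r4, r1 -> r2=0x16
body[1] sub  r3, r0, r4 -> r3=0x69
body[2] sub  r3, r1, #21 -> r3=0x30
body[3] mov  r2, r4 -> r2=0x5b
body[4] add  r5, r4, #35 -> r5=0x7e
epilogue: pop r5=0x31, sp=0x97
r2: caller-saved, written=True
r3: caller-saved, written=True
r5: callee-saved, written=True

SURVIVE = r5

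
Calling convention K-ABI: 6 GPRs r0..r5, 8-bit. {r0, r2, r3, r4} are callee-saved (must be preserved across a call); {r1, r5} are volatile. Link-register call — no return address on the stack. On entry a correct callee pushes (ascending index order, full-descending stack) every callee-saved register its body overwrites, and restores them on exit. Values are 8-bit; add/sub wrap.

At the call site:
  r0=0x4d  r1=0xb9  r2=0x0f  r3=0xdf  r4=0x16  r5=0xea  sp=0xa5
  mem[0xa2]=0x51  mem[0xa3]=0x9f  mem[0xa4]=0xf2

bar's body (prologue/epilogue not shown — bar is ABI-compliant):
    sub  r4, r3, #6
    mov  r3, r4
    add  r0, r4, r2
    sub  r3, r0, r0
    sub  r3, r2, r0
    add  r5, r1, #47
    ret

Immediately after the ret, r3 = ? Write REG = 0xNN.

prologue: push r0 → mem[0xa4]=0x4d, sp=0xa4
prologue: push r3 → mem[0xa3]=0xdf, sp=0xa3
prologue: push r4 → mem[0xa2]=0x16, sp=0xa2
body[0] sub  r4, r3, #6 → r4=0xd9
body[1] mov  r3, r4 → r3=0xd9
body[2] add  r0, r4, r2 → r0=0xe8
body[3] sub  r3, r0, r0 → r3=0x00
body[4] sub  r3, r2, r0 → r3=0x27
body[5] add  r5, r1, #47 → r5=0xe8
epilogue: pop r4=0x16, sp=0xa3
epilogue: pop r3=0xdf, sp=0xa4
epilogue: pop r0=0x4d, sp=0xa5
r3 is callee-saved → restored

REG = 0xdf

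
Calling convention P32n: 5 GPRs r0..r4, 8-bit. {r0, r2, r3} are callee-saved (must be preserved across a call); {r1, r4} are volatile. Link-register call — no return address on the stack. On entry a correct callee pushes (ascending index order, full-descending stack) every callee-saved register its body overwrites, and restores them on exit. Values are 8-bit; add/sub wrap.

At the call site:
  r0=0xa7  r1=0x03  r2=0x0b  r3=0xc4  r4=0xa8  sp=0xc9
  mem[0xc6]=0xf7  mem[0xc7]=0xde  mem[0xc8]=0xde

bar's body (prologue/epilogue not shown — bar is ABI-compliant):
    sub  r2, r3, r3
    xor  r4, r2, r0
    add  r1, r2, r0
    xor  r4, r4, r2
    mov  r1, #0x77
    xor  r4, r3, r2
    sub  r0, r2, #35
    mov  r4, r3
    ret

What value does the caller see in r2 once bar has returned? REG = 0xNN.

prologue: push r0 -> mem[0xc8]=0xa7, sp=0xc8
prologue: push r2 -> mem[0xc7]=0x0b, sp=0xc7
body[0] sub  r2, r3, r3 -> r2=0x00
body[1] xor  r4, r2, r0 -> r4=0xa7
body[2] add  r1, r2, r0 -> r1=0xa7
body[3] xor  r4, r4, r2 -> r4=0xa7
body[4] mov  r1, #0x77 -> r1=0x77
body[5] xor  r4, r3, r2 -> r4=0xc4
body[6] sub  r0, r2, #35 -> r0=0xdd
body[7] mov  r4, r3 -> r4=0xc4
epilogue: pop r2=0x0b, sp=0xc8
epilogue: pop r0=0xa7, sp=0xc9
r2 is callee-saved -> restored

REG = 0x0b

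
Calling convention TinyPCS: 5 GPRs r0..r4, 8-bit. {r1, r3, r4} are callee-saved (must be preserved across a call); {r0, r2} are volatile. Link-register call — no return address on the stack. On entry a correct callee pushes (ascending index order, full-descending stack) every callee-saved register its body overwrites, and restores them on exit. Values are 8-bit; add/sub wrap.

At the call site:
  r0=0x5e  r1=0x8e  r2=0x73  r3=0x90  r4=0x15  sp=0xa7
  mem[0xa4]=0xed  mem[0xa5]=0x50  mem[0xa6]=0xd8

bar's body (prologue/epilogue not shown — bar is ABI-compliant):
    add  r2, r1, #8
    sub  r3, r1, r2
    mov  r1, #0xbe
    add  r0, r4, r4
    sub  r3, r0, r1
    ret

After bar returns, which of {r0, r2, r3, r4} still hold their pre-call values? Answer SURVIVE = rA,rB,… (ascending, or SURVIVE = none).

prologue: push r1 -> mem[0xa6]=0x8e, sp=0xa6
prologue: push r3 -> mem[0xa5]=0x90, sp=0xa5
body[0] add  r2, r1, #8 -> r2=0x96
body[1] sub  r3, r1, r2 -> r3=0xf8
body[2] mov  r1, #0xbe -> r1=0xbe
body[3] add  r0, r4, r4 -> r0=0x2a
body[4] sub  r3, r0, r1 -> r3=0x6c
epilogue: pop r3=0x90, sp=0xa6
epilogue: pop r1=0x8e, sp=0xa7
r0: caller-saved, written=True
r2: caller-saved, written=True
r3: callee-saved, written=True
r4: callee-saved, written=False

SURVIVE = r3,r4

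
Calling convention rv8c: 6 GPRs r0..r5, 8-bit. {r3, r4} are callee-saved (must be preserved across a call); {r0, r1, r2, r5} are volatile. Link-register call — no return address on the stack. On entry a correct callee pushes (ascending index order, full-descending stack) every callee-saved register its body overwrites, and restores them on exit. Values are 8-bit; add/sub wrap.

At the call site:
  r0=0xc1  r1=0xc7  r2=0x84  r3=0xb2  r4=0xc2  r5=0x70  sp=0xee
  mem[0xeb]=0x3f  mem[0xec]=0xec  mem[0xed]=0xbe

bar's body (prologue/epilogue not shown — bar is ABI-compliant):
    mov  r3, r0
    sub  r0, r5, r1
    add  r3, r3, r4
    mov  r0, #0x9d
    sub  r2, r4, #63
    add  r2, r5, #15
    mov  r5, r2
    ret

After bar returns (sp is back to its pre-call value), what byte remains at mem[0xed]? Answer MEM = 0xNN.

MEM = 0xb2

prologue: push r3 -> mem[0xed]=0xb2, sp=0xed
body[0] mov  r3, r0 -> r3=0xc1
body[1] sub  r0, r5, r1 -> r0=0xa9
body[2] add  r3, r3, r4 -> r3=0x83
body[3] mov  r0, #0x9d -> r0=0x9d
body[4] sub  r2, r4, #63 -> r2=0x83
body[5] add  r2, r5, #15 -> r2=0x7f
body[6] mov  r5, r2 -> r5=0x7f
epilogue: pop r3=0xb2, sp=0xee
prologue pushed ['r3'] at ['0xed']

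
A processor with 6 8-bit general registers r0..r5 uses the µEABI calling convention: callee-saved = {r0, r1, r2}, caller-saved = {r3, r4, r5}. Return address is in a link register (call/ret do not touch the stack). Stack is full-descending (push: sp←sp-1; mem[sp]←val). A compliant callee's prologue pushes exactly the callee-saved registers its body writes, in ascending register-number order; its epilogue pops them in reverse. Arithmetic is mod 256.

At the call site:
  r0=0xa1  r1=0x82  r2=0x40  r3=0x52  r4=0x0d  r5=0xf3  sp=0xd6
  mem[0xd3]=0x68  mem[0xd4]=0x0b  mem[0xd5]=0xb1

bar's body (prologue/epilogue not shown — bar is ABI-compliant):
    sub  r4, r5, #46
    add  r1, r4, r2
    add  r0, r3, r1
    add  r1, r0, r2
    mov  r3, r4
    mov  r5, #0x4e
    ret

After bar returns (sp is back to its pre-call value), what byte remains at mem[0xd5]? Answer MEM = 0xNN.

MEM = 0xa1

prologue: push r0 -> mem[0xd5]=0xa1, sp=0xd5
prologue: push r1 -> mem[0xd4]=0x82, sp=0xd4
body[0] sub  r4, r5, #46 -> r4=0xc5
body[1] add  r1, r4, r2 -> r1=0x05
body[2] add  r0, r3, r1 -> r0=0x57
body[3] add  r1, r0, r2 -> r1=0x97
body[4] mov  r3, r4 -> r3=0xc5
body[5] mov  r5, #0x4e -> r5=0x4e
epilogue: pop r1=0x82, sp=0xd5
epilogue: pop r0=0xa1, sp=0xd6
prologue pushed ['r0', 'r1'] at ['0xd5', '0xd4']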